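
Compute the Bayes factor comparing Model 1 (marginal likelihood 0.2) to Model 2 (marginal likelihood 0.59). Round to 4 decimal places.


BF12 = marginal likelihood of M1 / marginal likelihood of M2
= 0.2/0.59
= 0.339

0.339


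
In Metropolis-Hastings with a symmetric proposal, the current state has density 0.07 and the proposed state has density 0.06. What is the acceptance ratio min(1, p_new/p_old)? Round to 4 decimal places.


Ratio = p_new / p_old = 0.06 / 0.07 = 0.8571
Acceptance = min(1, 0.8571) = 0.8571

0.8571


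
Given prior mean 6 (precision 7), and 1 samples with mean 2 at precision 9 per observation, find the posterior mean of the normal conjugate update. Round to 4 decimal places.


The posterior mean is a precision-weighted average of prior and data.
Post. prec. = 7 + 9 = 16
Post. mean = (42 + 18)/16 = 60/16 = 3.75

3.75


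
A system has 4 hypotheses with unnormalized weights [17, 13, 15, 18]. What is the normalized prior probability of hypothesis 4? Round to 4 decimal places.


The normalized prior is the weight divided by the total.
Total weight = 63
P(H4) = 18 / 63 = 0.2857

0.2857


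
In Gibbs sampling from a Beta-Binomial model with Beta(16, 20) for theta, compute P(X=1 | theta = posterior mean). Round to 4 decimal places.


Posterior mean = alpha/(alpha+beta) = 16/36 = 0.4444
P(X=1|theta=mean) = theta = 0.4444

0.4444


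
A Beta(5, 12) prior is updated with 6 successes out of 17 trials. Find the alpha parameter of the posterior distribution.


In the Beta-Binomial conjugate update:
alpha_post = alpha_prior + successes
= 5 + 6
= 11

11


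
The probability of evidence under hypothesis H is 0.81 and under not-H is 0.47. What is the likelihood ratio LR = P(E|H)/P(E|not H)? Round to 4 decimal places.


LR = 0.81 / 0.47
= 1.7234

1.7234


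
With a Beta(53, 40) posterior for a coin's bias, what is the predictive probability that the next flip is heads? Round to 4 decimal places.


The predictive probability equals the posterior mean.
P(next = heads) = alpha / (alpha + beta)
= 53 / 93 = 0.5699

0.5699


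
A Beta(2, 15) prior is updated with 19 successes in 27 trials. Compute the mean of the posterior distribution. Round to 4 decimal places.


After update: Beta(21, 23)
Mean = 21 / (21 + 23) = 21 / 44
= 0.4773

0.4773


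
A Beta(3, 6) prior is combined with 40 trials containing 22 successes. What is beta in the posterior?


In conjugate updating:
beta_posterior = beta_prior + (n - k)
= 6 + (40 - 22)
= 6 + 18 = 24

24


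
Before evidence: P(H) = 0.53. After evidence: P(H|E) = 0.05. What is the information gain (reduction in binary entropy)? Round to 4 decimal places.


Prior entropy = 0.9974
Posterior entropy = 0.2864
Information gain = 0.9974 - 0.2864 = 0.711

0.711


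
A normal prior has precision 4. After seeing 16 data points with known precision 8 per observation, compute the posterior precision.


In the conjugate normal model, precisions add:
tau_posterior = tau_prior + n * tau_data
= 4 + 16*8 = 132

132


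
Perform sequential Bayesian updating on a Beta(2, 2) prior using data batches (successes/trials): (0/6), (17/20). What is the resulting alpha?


Accumulate successes: 17
Posterior alpha = prior alpha + sum of successes
= 2 + 17 = 19

19


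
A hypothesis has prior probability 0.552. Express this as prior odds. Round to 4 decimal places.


Odds = P(H) / P(not H) = 0.552 / 0.448
= 1.2321

1.2321


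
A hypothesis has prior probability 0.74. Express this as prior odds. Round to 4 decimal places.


Odds = P(H) / P(not H) = 0.74 / 0.26
= 2.8462

2.8462


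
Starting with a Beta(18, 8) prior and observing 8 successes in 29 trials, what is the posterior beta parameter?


Posterior beta = prior beta + failures
Failures = 29 - 8 = 21
beta_post = 8 + 21 = 29

29


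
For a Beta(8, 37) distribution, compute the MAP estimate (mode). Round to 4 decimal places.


MAP = mode = (a-1)/(a+b-2)
= (8-1)/(8+37-2)
= 7/43 = 0.1628

0.1628


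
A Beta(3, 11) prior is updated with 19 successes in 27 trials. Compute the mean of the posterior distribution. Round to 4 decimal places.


After update: Beta(22, 19)
Mean = 22 / (22 + 19) = 22 / 41
= 0.5366

0.5366


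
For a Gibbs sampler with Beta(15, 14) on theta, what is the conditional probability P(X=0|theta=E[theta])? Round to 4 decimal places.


E[theta] = 15/(15+14) = 0.5172
P(X=0|theta) = 1 - theta = 0.4828

0.4828


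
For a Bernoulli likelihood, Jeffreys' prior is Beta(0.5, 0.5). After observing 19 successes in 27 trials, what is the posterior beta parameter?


Jeffreys' prior for Bernoulli is Beta(0.5, 0.5).
Posterior is Beta(0.5 + k, 0.5 + n - k).
Posterior beta = 0.5 + (n - k) = 0.5 + 8 = 8.5

8.5


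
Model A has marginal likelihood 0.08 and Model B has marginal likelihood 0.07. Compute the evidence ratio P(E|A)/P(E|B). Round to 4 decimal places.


Evidence ratio = P(E|A) / P(E|B)
= 0.08 / 0.07
= 1.1429

1.1429


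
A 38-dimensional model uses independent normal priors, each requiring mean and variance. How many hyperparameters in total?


Per parameter: 2 (mean and variance).
Total = 38 * 2 = 76

76


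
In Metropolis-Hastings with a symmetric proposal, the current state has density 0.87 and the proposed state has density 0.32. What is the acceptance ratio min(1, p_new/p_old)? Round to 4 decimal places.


Ratio = p_new / p_old = 0.32 / 0.87 = 0.3678
Acceptance = min(1, 0.3678) = 0.3678

0.3678


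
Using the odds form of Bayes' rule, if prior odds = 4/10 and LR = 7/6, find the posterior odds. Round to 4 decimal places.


Bayes' rule in odds form: posterior odds = prior odds * LR
= (4 * 7) / (10 * 6)
= 28/60 = 0.4667

0.4667


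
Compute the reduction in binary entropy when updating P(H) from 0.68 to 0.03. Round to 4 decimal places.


H_before = -p*log2(p) - (1-p)*log2(1-p) for p=0.68: 0.9044
H_after for p=0.03: 0.1944
Reduction = 0.9044 - 0.1944 = 0.71

0.71


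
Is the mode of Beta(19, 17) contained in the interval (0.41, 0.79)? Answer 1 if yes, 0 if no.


Mode = (a-1)/(a+b-2) = 18/34 = 0.5294
Interval: (0.41, 0.79)
Contains mode? 1

1


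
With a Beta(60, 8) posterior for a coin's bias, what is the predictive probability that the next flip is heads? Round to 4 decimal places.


The predictive probability equals the posterior mean.
P(next = heads) = alpha / (alpha + beta)
= 60 / 68 = 0.8824

0.8824


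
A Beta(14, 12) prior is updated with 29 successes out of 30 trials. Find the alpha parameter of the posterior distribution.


In the Beta-Binomial conjugate update:
alpha_post = alpha_prior + successes
= 14 + 29
= 43

43


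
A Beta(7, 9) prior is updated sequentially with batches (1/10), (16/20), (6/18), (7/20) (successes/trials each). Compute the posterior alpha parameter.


Sequential conjugate updating is equivalent to a single batch update.
Total successes across all batches = 30
alpha_posterior = alpha_prior + total_successes = 7 + 30
= 37

37


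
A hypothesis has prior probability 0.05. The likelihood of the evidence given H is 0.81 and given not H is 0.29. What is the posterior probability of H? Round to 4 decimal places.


Using Bayes' theorem:
P(E) = 0.05 * 0.81 + 0.95 * 0.29
P(E) = 0.316
P(H|E) = (0.05 * 0.81) / 0.316 = 0.1282

0.1282


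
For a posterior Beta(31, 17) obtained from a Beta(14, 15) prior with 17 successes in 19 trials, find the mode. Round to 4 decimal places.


Mode = (alpha - 1) / (alpha + beta - 2)
= 30 / 46
= 0.6522

0.6522


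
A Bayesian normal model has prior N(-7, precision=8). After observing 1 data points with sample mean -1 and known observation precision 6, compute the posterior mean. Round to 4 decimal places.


Posterior mean = (prior_precision * prior_mean + n * data_precision * data_mean) / (prior_precision + n * data_precision)
Numerator = 8*-7 + 1*6*-1 = -62
Denominator = 8 + 1*6 = 14
Posterior mean = -4.4286

-4.4286


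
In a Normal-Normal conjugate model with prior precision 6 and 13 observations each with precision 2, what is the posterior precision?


Posterior precision = prior precision + n * observation precision
= 6 + 13 * 2
= 6 + 26 = 32

32


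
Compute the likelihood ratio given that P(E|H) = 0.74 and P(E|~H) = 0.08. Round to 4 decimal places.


LR = P(E|H) / P(E|~H)
= 0.74 / 0.08 = 9.25

9.25


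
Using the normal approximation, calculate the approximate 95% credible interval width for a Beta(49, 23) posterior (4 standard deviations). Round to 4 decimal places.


Var(Beta) = 49*23/(72^2 * 73) = 0.003
SD = 0.0546
Width ~ 4*SD = 0.2183

0.2183


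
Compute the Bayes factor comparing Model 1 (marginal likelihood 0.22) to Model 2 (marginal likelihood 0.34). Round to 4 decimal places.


BF12 = marginal likelihood of M1 / marginal likelihood of M2
= 0.22/0.34
= 0.6471

0.6471


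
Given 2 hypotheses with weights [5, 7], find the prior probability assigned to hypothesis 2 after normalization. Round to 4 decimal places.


To normalize, divide each weight by the sum of all weights.
Sum = 12
Prior(H2) = 7/12 = 0.5833

0.5833


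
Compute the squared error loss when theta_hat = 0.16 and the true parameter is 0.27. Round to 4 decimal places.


L = (theta_hat - theta_true)^2
= (0.16 - 0.27)^2
= -0.11^2 = 0.0121

0.0121


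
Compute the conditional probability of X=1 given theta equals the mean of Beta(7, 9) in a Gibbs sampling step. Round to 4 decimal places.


Mean of Beta(7, 9) = 0.4375
P(X=1 | theta=0.4375) = 0.4375

0.4375


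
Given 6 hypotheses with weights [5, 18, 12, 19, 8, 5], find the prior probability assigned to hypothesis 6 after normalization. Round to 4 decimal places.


To normalize, divide each weight by the sum of all weights.
Sum = 67
Prior(H6) = 5/67 = 0.0746

0.0746


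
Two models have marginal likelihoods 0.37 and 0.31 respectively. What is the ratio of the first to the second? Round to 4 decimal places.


Evidence ratio = 0.37 / 0.31
= 1.1935

1.1935


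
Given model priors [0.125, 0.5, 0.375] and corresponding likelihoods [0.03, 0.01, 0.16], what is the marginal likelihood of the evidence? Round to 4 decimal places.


P(E) = sum_i P(M_i) P(E|M_i)
= 0.0037 + 0.005 + 0.06
= 0.0687

0.0687


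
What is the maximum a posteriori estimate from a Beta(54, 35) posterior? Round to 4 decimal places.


The MAP estimate equals the mode of the distribution.
Mode of Beta(a,b) = (a-1)/(a+b-2)
= 53/87
= 0.6092

0.6092


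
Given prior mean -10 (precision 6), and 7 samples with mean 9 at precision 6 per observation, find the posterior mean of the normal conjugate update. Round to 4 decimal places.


The posterior mean is a precision-weighted average of prior and data.
Post. prec. = 6 + 42 = 48
Post. mean = (-60 + 378)/48 = 318/48 = 6.625

6.625


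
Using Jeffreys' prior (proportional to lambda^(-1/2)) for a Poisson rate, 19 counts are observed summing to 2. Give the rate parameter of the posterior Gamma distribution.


Conjugate update: Gamma(prior_shape + S, prior_rate + n).
Prior shape = 0.5, prior rate = 0.
Posterior rate = 0 + n = 19

19.0


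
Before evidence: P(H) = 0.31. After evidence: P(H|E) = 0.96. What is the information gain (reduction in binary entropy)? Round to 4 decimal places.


Prior entropy = 0.8932
Posterior entropy = 0.2423
Information gain = 0.8932 - 0.2423 = 0.6509

0.6509


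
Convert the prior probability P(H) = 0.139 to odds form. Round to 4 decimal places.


P(not H) = 1 - 0.139 = 0.861
Odds = 0.139 / 0.861 = 0.1614

0.1614


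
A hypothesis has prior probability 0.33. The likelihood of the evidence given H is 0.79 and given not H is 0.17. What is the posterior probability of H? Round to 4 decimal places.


Using Bayes' theorem:
P(E) = 0.33 * 0.79 + 0.67 * 0.17
P(E) = 0.3746
P(H|E) = (0.33 * 0.79) / 0.3746 = 0.6959

0.6959


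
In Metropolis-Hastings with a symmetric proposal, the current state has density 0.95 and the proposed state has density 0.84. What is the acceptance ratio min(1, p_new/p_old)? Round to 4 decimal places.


Ratio = p_new / p_old = 0.84 / 0.95 = 0.8842
Acceptance = min(1, 0.8842) = 0.8842

0.8842


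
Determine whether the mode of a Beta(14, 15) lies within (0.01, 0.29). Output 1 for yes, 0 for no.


First find the mode: (a-1)/(a+b-2) = 0.4815
Is 0.4815 in (0.01, 0.29)? 0

0


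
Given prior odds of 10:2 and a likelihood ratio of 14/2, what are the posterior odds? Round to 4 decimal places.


Posterior odds = prior odds * LR
Prior odds = 10/2 = 5.0
LR = 14/2 = 7.0
Posterior odds = 5.0 * 7.0 = 35.0

35.0


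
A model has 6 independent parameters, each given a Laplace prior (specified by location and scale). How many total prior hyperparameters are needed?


Each Laplace prior needs 2 hyperparameters (location and scale).
Total = 2 * 6 = 12

12


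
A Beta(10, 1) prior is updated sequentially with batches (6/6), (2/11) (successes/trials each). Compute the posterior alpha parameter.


Sequential conjugate updating is equivalent to a single batch update.
Total successes across all batches = 8
alpha_posterior = alpha_prior + total_successes = 10 + 8
= 18

18


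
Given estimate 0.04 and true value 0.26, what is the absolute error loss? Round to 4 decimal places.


Absolute error = |estimate - true|
= |-0.22| = 0.22

0.22


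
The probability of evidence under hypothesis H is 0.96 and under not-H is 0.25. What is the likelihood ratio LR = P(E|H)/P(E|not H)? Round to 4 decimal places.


LR = 0.96 / 0.25
= 3.84

3.84


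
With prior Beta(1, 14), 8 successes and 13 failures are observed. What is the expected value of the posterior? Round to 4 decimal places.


Posterior = Beta(9, 27)
E[theta] = alpha/(alpha+beta)
= 9/36 = 0.25

0.25


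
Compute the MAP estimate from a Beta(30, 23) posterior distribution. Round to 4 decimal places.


MAP = mode of Beta distribution
= (alpha - 1)/(alpha + beta - 2)
= (30-1)/(30+23-2)
= 29/51 = 0.5686

0.5686


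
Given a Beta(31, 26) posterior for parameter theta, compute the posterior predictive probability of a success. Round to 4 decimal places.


For a Beta-Bernoulli model, the predictive probability is the mean:
P(success) = 31/(31+26) = 31/57 = 0.5439

0.5439


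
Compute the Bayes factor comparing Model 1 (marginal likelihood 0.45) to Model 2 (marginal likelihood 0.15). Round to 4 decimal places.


BF12 = marginal likelihood of M1 / marginal likelihood of M2
= 0.45/0.15
= 3.0

3.0


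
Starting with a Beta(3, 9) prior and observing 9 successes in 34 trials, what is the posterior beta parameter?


Posterior beta = prior beta + failures
Failures = 34 - 9 = 25
beta_post = 9 + 25 = 34

34


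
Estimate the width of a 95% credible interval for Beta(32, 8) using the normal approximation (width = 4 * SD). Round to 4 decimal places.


For Beta(a,b): Var = ab/((a+b)^2(a+b+1))
Var = 0.0039, SD = 0.0625
Approximate 95% CI width = 4 * 0.0625 = 0.2499

0.2499


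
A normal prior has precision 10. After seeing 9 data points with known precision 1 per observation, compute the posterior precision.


In the conjugate normal model, precisions add:
tau_posterior = tau_prior + n * tau_data
= 10 + 9*1 = 19

19


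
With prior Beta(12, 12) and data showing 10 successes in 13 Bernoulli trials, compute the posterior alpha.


Conjugate update: alpha_posterior = alpha_prior + k
= 12 + 10 = 22

22


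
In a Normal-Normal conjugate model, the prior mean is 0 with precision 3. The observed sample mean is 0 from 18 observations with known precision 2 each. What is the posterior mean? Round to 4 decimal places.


Posterior precision = tau0 + n*tau = 3 + 18*2 = 39
Posterior mean = (tau0*mu0 + n*tau*xbar) / posterior_precision
= (3*0 + 18*2*0) / 39
= 0 / 39 = 0.0

0.0


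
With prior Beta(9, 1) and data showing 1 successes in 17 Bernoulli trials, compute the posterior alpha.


Conjugate update: alpha_posterior = alpha_prior + k
= 9 + 1 = 10

10


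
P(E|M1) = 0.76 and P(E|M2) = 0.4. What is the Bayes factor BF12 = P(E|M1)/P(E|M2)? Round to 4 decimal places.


Bayes factor BF12 = P(E|M1) / P(E|M2)
= 0.76 / 0.4
= 1.9

1.9


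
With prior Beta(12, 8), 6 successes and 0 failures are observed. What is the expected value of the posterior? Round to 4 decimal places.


Posterior = Beta(18, 8)
E[theta] = alpha/(alpha+beta)
= 18/26 = 0.6923

0.6923


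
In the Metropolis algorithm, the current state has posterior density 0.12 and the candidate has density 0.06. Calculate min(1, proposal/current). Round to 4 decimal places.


Ratio = 0.06/0.12 = 0.5
Acceptance probability = min(1, 0.5)
= 0.5

0.5


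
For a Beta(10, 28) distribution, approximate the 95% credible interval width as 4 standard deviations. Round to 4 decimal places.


Variance of Beta(a,b) = ab / ((a+b)^2 * (a+b+1))
= 10*28 / ((38)^2 * 39)
= 0.005
SD = sqrt(0.005) = 0.0705
Width = 4 * SD = 0.282

0.282


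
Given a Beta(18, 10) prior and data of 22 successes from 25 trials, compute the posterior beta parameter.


Number of failures = 25 - 22 = 3
Posterior beta = 10 + 3 = 13

13


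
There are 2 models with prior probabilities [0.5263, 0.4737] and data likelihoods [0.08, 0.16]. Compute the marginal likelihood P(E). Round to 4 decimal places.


P(E) = sum over models of P(M_i) * P(E|M_i)
= 0.5263*0.08 + 0.4737*0.16
= 0.1179

0.1179


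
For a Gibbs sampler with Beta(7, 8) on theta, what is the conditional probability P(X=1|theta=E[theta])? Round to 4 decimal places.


E[theta] = 7/(7+8) = 0.4667
P(X=1|theta) = theta = 0.4667

0.4667


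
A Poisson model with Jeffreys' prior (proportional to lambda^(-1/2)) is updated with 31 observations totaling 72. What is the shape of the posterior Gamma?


Posterior = Gamma(0.5 + S, n)
= Gamma(0.5 + 72, 31)
Posterior shape = 0.5 + S = 0.5 + 72 = 72.5

72.5


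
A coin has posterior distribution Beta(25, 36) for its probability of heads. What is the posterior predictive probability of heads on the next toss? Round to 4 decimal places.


Posterior predictive = E[theta] = alpha/(alpha+beta)
= 25/61
= 0.4098

0.4098


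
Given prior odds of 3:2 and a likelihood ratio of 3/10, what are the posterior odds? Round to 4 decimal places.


Posterior odds = prior odds * LR
Prior odds = 3/2 = 1.5
LR = 3/10 = 0.3
Posterior odds = 1.5 * 0.3 = 0.45

0.45


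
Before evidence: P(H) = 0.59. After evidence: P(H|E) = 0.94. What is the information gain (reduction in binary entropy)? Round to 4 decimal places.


Prior entropy = 0.9765
Posterior entropy = 0.3274
Information gain = 0.9765 - 0.3274 = 0.6491

0.6491


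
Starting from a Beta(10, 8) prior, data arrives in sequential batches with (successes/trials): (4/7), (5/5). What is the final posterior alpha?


In sequential Bayesian updating, we sum all successes.
Total successes = 9
Final alpha = 10 + 9 = 19

19


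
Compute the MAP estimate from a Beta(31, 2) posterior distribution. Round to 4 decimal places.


MAP = mode of Beta distribution
= (alpha - 1)/(alpha + beta - 2)
= (31-1)/(31+2-2)
= 30/31 = 0.9677

0.9677


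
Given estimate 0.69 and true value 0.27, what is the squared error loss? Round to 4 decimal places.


Squared error = (estimate - true)^2
Difference = 0.42
Loss = 0.42^2 = 0.1764

0.1764


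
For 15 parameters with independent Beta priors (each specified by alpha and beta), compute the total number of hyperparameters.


A Beta prior has 2 hyperparameters per parameter.
Total = 15 * 2 = 30

30


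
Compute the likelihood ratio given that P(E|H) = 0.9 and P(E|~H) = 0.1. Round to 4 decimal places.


LR = P(E|H) / P(E|~H)
= 0.9 / 0.1 = 9.0

9.0


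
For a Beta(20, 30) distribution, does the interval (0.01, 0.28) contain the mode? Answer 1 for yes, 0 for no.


Mode of Beta(a,b) = (a-1)/(a+b-2)
= (20-1)/(20+30-2) = 0.3958
Check: 0.01 <= 0.3958 <= 0.28?
Result: 0

0


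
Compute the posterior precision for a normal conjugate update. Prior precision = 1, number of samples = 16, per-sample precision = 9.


tau_post = tau_0 + n * tau
= 1 + 16 * 9 = 145

145


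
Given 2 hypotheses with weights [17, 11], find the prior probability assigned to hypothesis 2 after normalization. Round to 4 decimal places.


To normalize, divide each weight by the sum of all weights.
Sum = 28
Prior(H2) = 11/28 = 0.3929

0.3929


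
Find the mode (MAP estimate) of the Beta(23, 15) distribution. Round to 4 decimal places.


For Beta(a,b) with a,b > 1:
Mode = (a-1)/(a+b-2) = (23-1)/(38-2)
= 22/36 = 0.6111

0.6111


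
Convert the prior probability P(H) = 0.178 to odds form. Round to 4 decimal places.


P(not H) = 1 - 0.178 = 0.822
Odds = 0.178 / 0.822 = 0.2165

0.2165


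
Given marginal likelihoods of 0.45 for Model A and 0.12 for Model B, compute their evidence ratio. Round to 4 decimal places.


Ratio = ML(A) / ML(B) = 0.45/0.12
= 3.75

3.75


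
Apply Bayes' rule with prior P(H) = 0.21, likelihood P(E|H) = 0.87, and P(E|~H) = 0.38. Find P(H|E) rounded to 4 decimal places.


Step 1: Compute marginal P(E) = P(E|H)P(H) + P(E|~H)P(~H)
= 0.87*0.21 + 0.38*0.79 = 0.4829
Step 2: P(H|E) = P(E|H)P(H)/P(E) = 0.1827/0.4829
= 0.3783

0.3783


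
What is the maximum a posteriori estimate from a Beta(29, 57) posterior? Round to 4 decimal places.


The MAP estimate equals the mode of the distribution.
Mode of Beta(a,b) = (a-1)/(a+b-2)
= 28/84
= 0.3333

0.3333


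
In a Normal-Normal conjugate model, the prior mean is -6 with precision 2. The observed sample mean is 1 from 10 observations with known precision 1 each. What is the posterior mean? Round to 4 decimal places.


Posterior precision = tau0 + n*tau = 2 + 10*1 = 12
Posterior mean = (tau0*mu0 + n*tau*xbar) / posterior_precision
= (2*-6 + 10*1*1) / 12
= -2 / 12 = -0.1667

-0.1667


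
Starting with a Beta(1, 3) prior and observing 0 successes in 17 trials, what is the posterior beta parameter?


Posterior beta = prior beta + failures
Failures = 17 - 0 = 17
beta_post = 3 + 17 = 20

20


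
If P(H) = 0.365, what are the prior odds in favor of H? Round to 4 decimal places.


Prior odds = P(H) / (1 - P(H))
= 0.365 / 0.635
= 0.5748

0.5748


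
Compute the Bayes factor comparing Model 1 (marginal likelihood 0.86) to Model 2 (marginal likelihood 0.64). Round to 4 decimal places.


BF12 = marginal likelihood of M1 / marginal likelihood of M2
= 0.86/0.64
= 1.3438

1.3438


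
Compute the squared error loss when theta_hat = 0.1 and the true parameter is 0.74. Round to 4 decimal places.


L = (theta_hat - theta_true)^2
= (0.1 - 0.74)^2
= -0.64^2 = 0.4096

0.4096


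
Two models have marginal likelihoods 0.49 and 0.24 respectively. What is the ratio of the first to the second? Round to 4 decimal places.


Evidence ratio = 0.49 / 0.24
= 2.0417

2.0417


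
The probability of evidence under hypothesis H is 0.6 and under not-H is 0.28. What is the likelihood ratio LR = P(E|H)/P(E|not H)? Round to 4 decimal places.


LR = 0.6 / 0.28
= 2.1429

2.1429


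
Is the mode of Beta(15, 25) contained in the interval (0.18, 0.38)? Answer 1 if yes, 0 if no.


Mode = (a-1)/(a+b-2) = 14/38 = 0.3684
Interval: (0.18, 0.38)
Contains mode? 1

1


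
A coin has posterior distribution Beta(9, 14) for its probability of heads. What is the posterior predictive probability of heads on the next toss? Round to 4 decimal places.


Posterior predictive = E[theta] = alpha/(alpha+beta)
= 9/23
= 0.3913

0.3913


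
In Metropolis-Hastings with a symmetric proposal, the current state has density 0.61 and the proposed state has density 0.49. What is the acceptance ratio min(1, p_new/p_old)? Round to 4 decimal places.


Ratio = p_new / p_old = 0.49 / 0.61 = 0.8033
Acceptance = min(1, 0.8033) = 0.8033

0.8033


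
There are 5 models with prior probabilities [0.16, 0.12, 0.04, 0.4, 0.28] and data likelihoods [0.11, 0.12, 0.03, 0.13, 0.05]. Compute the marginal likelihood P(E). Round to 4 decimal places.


P(E) = sum over models of P(M_i) * P(E|M_i)
= 0.16*0.11 + 0.12*0.12 + 0.04*0.03 + 0.4*0.13 + 0.28*0.05
= 0.0992

0.0992


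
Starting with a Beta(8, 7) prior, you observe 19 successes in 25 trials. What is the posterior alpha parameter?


For a Beta-Binomial conjugate model:
Posterior alpha = prior alpha + number of successes
= 8 + 19 = 27

27


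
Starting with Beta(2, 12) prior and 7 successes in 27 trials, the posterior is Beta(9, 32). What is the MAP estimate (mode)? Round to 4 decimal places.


The mode of Beta(a, b) when a > 1 and b > 1 is (a-1)/(a+b-2)
= (9 - 1) / (9 + 32 - 2)
= 8 / 39
= 0.2051

0.2051


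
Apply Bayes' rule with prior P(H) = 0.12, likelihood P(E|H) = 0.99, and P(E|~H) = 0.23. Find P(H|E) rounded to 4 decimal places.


Step 1: Compute marginal P(E) = P(E|H)P(H) + P(E|~H)P(~H)
= 0.99*0.12 + 0.23*0.88 = 0.3212
Step 2: P(H|E) = P(E|H)P(H)/P(E) = 0.1188/0.3212
= 0.3699

0.3699


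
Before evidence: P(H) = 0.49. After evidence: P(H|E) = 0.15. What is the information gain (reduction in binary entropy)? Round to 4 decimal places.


Prior entropy = 0.9997
Posterior entropy = 0.6098
Information gain = 0.9997 - 0.6098 = 0.3899

0.3899


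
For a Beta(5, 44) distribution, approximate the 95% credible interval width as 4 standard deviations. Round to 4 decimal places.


Variance of Beta(a,b) = ab / ((a+b)^2 * (a+b+1))
= 5*44 / ((49)^2 * 50)
= 0.0018
SD = sqrt(0.0018) = 0.0428
Width = 4 * SD = 0.1712

0.1712


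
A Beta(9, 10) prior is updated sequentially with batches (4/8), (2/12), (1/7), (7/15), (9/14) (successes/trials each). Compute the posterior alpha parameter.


Sequential conjugate updating is equivalent to a single batch update.
Total successes across all batches = 23
alpha_posterior = alpha_prior + total_successes = 9 + 23
= 32

32


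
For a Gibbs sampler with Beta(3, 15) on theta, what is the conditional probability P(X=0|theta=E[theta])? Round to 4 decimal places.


E[theta] = 3/(3+15) = 0.1667
P(X=0|theta) = 1 - theta = 0.8333

0.8333


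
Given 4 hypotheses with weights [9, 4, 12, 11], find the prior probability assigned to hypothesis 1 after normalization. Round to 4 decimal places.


To normalize, divide each weight by the sum of all weights.
Sum = 36
Prior(H1) = 9/36 = 0.25

0.25


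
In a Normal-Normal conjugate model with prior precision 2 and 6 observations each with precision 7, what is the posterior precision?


Posterior precision = prior precision + n * observation precision
= 2 + 6 * 7
= 2 + 42 = 44

44


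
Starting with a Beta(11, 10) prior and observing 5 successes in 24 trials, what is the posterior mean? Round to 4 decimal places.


Posterior parameters: alpha = 11 + 5 = 16
beta = 10 + 19 = 29
Posterior mean = alpha / (alpha + beta) = 16 / 45
= 0.3556

0.3556


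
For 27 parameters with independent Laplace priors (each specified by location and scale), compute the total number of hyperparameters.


A Laplace prior has 2 hyperparameters per parameter.
Total = 27 * 2 = 54

54


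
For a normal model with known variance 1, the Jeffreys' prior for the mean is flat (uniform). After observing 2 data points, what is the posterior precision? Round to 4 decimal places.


Jeffreys' prior for normal mean (known variance) is flat.
Prior precision = 0.
Posterior precision = prior_prec + n/sigma^2 = 0 + 2/1
= 2.0

2.0


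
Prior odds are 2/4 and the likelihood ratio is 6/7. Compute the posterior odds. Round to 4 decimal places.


Posterior odds = prior odds * likelihood ratio
= (2/4) * (6/7)
= 12 / 28
= 0.4286

0.4286


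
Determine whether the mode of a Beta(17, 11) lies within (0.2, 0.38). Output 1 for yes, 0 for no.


First find the mode: (a-1)/(a+b-2) = 0.6154
Is 0.6154 in (0.2, 0.38)? 0

0


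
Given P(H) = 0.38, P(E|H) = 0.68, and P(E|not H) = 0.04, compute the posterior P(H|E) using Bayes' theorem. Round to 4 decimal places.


By Bayes' theorem: P(H|E) = P(E|H)*P(H) / P(E)
P(E) = P(E|H)*P(H) + P(E|not H)*P(not H)
P(E) = 0.68*0.38 + 0.04*0.62 = 0.2832
P(H|E) = 0.68*0.38 / 0.2832 = 0.9124

0.9124


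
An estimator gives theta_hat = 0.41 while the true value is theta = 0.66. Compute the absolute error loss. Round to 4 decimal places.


The absolute error loss is |theta_hat - theta|
= |0.41 - 0.66|
= 0.25

0.25


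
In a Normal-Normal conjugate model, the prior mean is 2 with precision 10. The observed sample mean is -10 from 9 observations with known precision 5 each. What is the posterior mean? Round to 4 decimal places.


Posterior precision = tau0 + n*tau = 10 + 9*5 = 55
Posterior mean = (tau0*mu0 + n*tau*xbar) / posterior_precision
= (10*2 + 9*5*-10) / 55
= -430 / 55 = -7.8182

-7.8182


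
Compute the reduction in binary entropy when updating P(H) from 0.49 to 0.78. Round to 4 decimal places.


H_before = -p*log2(p) - (1-p)*log2(1-p) for p=0.49: 0.9997
H_after for p=0.78: 0.7602
Reduction = 0.9997 - 0.7602 = 0.2395

0.2395


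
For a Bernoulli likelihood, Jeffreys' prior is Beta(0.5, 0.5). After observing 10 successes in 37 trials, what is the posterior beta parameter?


Jeffreys' prior for Bernoulli is Beta(0.5, 0.5).
Posterior is Beta(0.5 + k, 0.5 + n - k).
Posterior beta = 0.5 + (n - k) = 0.5 + 27 = 27.5

27.5


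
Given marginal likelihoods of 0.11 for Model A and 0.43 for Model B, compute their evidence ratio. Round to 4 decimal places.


Ratio = ML(A) / ML(B) = 0.11/0.43
= 0.2558

0.2558


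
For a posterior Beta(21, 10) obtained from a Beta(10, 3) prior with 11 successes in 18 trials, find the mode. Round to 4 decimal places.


Mode = (alpha - 1) / (alpha + beta - 2)
= 20 / 29
= 0.6897

0.6897


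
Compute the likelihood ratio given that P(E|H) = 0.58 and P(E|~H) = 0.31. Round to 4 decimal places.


LR = P(E|H) / P(E|~H)
= 0.58 / 0.31 = 1.871

1.871


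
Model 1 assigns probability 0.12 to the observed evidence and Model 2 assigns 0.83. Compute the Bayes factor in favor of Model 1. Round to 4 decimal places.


BF = P(data|M1) / P(data|M2)
= 0.12 / 0.83 = 0.1446

0.1446


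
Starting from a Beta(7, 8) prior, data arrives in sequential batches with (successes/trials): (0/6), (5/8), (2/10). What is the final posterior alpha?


In sequential Bayesian updating, we sum all successes.
Total successes = 7
Final alpha = 7 + 7 = 14

14


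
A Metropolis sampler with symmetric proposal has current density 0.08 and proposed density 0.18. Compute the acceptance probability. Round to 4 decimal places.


For symmetric proposals, acceptance = min(1, pi(x*)/pi(x))
= min(1, 0.18/0.08)
= min(1, 2.25) = 1.0

1.0


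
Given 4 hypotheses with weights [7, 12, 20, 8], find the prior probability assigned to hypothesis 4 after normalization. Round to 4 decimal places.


To normalize, divide each weight by the sum of all weights.
Sum = 47
Prior(H4) = 8/47 = 0.1702

0.1702


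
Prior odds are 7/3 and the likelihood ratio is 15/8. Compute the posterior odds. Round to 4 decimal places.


Posterior odds = prior odds * likelihood ratio
= (7/3) * (15/8)
= 105 / 24
= 4.375

4.375


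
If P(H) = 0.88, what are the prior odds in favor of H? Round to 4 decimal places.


Prior odds = P(H) / (1 - P(H))
= 0.88 / 0.12
= 7.3333

7.3333


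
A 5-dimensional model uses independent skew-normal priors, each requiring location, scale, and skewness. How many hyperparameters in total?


Per parameter: 3 (location, scale, and skewness).
Total = 5 * 3 = 15

15


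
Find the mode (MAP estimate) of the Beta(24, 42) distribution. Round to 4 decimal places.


For Beta(a,b) with a,b > 1:
Mode = (a-1)/(a+b-2) = (24-1)/(66-2)
= 23/64 = 0.3594

0.3594


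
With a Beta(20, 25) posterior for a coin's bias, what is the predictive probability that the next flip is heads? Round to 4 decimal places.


The predictive probability equals the posterior mean.
P(next = heads) = alpha / (alpha + beta)
= 20 / 45 = 0.4444

0.4444


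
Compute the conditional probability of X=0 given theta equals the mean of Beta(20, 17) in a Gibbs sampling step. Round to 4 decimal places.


Mean of Beta(20, 17) = 0.5405
P(X=0 | theta=0.5405) = 0.4595

0.4595


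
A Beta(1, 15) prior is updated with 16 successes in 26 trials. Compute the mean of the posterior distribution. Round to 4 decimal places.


After update: Beta(17, 25)
Mean = 17 / (17 + 25) = 17 / 42
= 0.4048

0.4048


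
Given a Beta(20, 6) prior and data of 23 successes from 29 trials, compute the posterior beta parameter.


Number of failures = 29 - 23 = 6
Posterior beta = 6 + 6 = 12

12


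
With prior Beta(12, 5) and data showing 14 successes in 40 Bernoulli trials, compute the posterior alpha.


Conjugate update: alpha_posterior = alpha_prior + k
= 12 + 14 = 26

26


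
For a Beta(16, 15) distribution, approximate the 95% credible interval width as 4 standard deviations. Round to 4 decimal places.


Variance of Beta(a,b) = ab / ((a+b)^2 * (a+b+1))
= 16*15 / ((31)^2 * 32)
= 0.0078
SD = sqrt(0.0078) = 0.0883
Width = 4 * SD = 0.3534

0.3534


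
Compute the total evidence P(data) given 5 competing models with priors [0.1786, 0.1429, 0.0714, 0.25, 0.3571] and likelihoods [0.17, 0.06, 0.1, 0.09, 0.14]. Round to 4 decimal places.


Marginal likelihood = sum P(model_i) * P(data|model_i)
Model 1: 0.1786 * 0.17 = 0.0304
Model 2: 0.1429 * 0.06 = 0.0086
Model 3: 0.0714 * 0.1 = 0.0071
Model 4: 0.25 * 0.09 = 0.0225
Model 5: 0.3571 * 0.14 = 0.05
Total = 0.1186

0.1186


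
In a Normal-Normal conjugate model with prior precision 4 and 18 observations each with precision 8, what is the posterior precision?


Posterior precision = prior precision + n * observation precision
= 4 + 18 * 8
= 4 + 144 = 148

148


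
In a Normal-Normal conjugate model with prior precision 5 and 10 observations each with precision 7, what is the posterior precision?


Posterior precision = prior precision + n * observation precision
= 5 + 10 * 7
= 5 + 70 = 75

75


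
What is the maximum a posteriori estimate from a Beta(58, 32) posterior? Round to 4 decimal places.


The MAP estimate equals the mode of the distribution.
Mode of Beta(a,b) = (a-1)/(a+b-2)
= 57/88
= 0.6477

0.6477


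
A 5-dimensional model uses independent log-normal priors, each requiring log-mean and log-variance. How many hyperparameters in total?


Per parameter: 2 (log-mean and log-variance).
Total = 5 * 2 = 10

10


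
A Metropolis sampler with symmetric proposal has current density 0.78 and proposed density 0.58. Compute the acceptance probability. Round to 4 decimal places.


For symmetric proposals, acceptance = min(1, pi(x*)/pi(x))
= min(1, 0.58/0.78)
= min(1, 0.7436) = 0.7436

0.7436


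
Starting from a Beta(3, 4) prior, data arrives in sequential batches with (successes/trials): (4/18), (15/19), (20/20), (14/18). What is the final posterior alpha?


In sequential Bayesian updating, we sum all successes.
Total successes = 53
Final alpha = 3 + 53 = 56

56


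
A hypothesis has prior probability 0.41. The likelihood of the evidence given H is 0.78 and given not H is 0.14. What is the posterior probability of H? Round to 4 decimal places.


Using Bayes' theorem:
P(E) = 0.41 * 0.78 + 0.59 * 0.14
P(E) = 0.4024
P(H|E) = (0.41 * 0.78) / 0.4024 = 0.7947

0.7947


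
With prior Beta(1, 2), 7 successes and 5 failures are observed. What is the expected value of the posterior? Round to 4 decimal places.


Posterior = Beta(8, 7)
E[theta] = alpha/(alpha+beta)
= 8/15 = 0.5333

0.5333


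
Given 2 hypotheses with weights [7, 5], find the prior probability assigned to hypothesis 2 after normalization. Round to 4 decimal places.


To normalize, divide each weight by the sum of all weights.
Sum = 12
Prior(H2) = 5/12 = 0.4167

0.4167


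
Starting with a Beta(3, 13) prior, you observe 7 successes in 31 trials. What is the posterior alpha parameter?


For a Beta-Binomial conjugate model:
Posterior alpha = prior alpha + number of successes
= 3 + 7 = 10

10


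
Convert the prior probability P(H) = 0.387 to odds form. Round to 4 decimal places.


P(not H) = 1 - 0.387 = 0.613
Odds = 0.387 / 0.613 = 0.6313

0.6313


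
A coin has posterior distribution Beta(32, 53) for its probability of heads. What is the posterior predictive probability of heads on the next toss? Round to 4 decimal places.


Posterior predictive = E[theta] = alpha/(alpha+beta)
= 32/85
= 0.3765

0.3765


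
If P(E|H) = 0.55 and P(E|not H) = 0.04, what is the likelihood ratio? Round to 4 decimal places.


Likelihood ratio = P(E|H) / P(E|not H)
= 0.55 / 0.04
= 13.75

13.75


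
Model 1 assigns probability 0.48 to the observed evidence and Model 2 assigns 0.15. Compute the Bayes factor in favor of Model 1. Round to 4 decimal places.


BF = P(data|M1) / P(data|M2)
= 0.48 / 0.15 = 3.2

3.2


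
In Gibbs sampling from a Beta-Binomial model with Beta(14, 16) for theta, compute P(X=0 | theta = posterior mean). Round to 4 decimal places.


Posterior mean = alpha/(alpha+beta) = 14/30 = 0.4667
P(X=0|theta=mean) = 1 - theta = 0.5333

0.5333


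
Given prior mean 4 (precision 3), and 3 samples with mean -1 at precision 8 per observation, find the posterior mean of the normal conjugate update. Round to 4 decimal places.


The posterior mean is a precision-weighted average of prior and data.
Post. prec. = 3 + 24 = 27
Post. mean = (12 + -24)/27 = -12/27 = -0.4444

-0.4444


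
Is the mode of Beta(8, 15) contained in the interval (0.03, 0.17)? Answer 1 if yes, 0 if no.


Mode = (a-1)/(a+b-2) = 7/21 = 0.3333
Interval: (0.03, 0.17)
Contains mode? 0

0


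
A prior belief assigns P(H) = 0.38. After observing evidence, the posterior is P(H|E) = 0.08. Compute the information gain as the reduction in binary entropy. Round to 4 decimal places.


H(prior) = -0.38*log2(0.38) - 0.62*log2(0.62)
= 0.958
H(post) = -0.08*log2(0.08) - 0.92*log2(0.92)
= 0.4022
IG = 0.958 - 0.4022 = 0.5559

0.5559


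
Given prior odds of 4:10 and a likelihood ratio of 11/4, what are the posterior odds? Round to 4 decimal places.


Posterior odds = prior odds * LR
Prior odds = 4/10 = 0.4
LR = 11/4 = 2.75
Posterior odds = 0.4 * 2.75 = 1.1

1.1


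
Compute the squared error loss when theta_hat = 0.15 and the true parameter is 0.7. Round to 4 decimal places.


L = (theta_hat - theta_true)^2
= (0.15 - 0.7)^2
= -0.55^2 = 0.3025

0.3025


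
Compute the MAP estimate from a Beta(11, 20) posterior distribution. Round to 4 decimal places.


MAP = mode of Beta distribution
= (alpha - 1)/(alpha + beta - 2)
= (11-1)/(11+20-2)
= 10/29 = 0.3448

0.3448


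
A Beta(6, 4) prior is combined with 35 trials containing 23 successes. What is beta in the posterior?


In conjugate updating:
beta_posterior = beta_prior + (n - k)
= 4 + (35 - 23)
= 4 + 12 = 16

16


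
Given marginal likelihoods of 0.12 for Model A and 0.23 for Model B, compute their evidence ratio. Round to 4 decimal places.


Ratio = ML(A) / ML(B) = 0.12/0.23
= 0.5217

0.5217


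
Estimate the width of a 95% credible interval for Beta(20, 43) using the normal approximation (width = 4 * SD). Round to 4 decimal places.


For Beta(a,b): Var = ab/((a+b)^2(a+b+1))
Var = 0.0034, SD = 0.0582
Approximate 95% CI width = 4 * 0.0582 = 0.2327

0.2327


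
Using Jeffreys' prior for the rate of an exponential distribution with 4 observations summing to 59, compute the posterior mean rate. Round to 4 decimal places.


Jeffreys' prior leads to posterior Gamma(4, 59).
Mean = 4/59 = 0.0678

0.0678


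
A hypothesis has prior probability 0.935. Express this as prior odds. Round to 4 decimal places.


Odds = P(H) / P(not H) = 0.935 / 0.065
= 14.3846

14.3846


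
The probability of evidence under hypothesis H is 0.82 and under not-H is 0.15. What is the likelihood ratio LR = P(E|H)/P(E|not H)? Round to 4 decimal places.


LR = 0.82 / 0.15
= 5.4667

5.4667
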